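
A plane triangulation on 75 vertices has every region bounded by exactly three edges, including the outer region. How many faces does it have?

146

In a plane triangulation 3F = 2E and V − E + F = 2, so F = 2V − 4 = 2·75 − 4 = 146.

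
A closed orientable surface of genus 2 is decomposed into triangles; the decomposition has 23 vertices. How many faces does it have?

50

χ = 2 − 2·2 = -2, and every face is a triangle so 3F = 2E.
V − E + F = -2 with E = 3F/2 gives 23 − (3/2 − 1)·F = -2, so F = 50 and E = 75.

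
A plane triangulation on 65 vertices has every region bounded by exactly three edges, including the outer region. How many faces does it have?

In a plane triangulation 3F = 2E and V − E + F = 2, so F = 2V − 4 = 2·65 − 4 = 126.

126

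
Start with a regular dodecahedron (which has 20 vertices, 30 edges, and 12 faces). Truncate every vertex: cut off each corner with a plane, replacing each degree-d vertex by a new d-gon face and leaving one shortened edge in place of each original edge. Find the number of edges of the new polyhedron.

90

Truncation replaces each original edge-end by a new vertex, so V′ = 2E = 60.
Each original edge survives, and each old vertex of degree d contributes d new edges; summing degrees gives Σd = 2E, so E′ = E + 2E = 3E = 90.
Each original face survives and each original vertex becomes one new face: F′ = F + V = 32.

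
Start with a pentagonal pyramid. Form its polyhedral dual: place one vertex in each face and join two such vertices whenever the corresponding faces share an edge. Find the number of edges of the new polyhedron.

10

The base solid has V = 6, E = 10, F = 6.
The dual swaps V and F and preserves E: V′ = F = 6, E′ = E = 10, F′ = V = 6.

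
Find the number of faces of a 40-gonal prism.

42

A prism on an n-gon has two n-gon bases and n rectangular sides: V = 2·40 = 80, E = 3·40 = 120, F = 40 + 2 = 42.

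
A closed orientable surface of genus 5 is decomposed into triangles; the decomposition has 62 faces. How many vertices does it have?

χ = 2 − 2·5 = -8, and every face is a triangle so 3F = 2E.
E = 3·62/2 = 93. Then V = -8 + E − F = -8 + 93 − 62 = 23.

23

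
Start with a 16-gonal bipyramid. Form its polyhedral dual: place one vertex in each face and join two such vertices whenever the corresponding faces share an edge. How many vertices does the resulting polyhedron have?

32

The base solid has V = 18, E = 48, F = 32.
The dual swaps V and F and preserves E: V′ = F = 32, E′ = E = 48, F′ = V = 18.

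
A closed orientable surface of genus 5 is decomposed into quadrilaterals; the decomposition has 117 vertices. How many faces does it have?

χ = 2 − 2·5 = -8, and every face is a square so 4F = 2E.
V − E + F = -8 with E = 4F/2 gives 117 − (4/2 − 1)·F = -8, so F = 125 and E = 250.

125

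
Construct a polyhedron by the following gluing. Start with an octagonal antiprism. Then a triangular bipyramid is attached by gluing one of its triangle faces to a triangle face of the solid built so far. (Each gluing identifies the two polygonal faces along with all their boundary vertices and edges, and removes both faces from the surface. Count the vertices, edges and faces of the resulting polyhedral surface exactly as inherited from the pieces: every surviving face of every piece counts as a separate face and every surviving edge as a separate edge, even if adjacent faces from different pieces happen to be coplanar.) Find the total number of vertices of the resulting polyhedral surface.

An octagonal antiprism: V=16, E=32, F=18.
Attach a triangular bipyramid (V=5, E=9, F=6) along a 3-gon: merge 3 vertices and 3 edges, delete both glued faces → V=18, E=38, F=22.
Check: V − E + F = 18 − 38 + 22 = 2.

18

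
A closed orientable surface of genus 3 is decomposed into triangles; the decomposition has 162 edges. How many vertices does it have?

χ = 2 − 2·3 = -4, and every face is a triangle so 3F = 2E.
F = 2E/3 = 108. Then V = -4 + E − F = -4 + 162 − 108 = 50.

50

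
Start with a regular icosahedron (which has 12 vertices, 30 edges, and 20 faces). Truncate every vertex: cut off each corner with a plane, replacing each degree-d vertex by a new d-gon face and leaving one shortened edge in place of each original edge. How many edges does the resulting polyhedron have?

90

Truncation replaces each original edge-end by a new vertex, so V′ = 2E = 60.
Each original edge survives, and each old vertex of degree d contributes d new edges; summing degrees gives Σd = 2E, so E′ = E + 2E = 3E = 90.
Each original face survives and each original vertex becomes one new face: F′ = F + V = 32.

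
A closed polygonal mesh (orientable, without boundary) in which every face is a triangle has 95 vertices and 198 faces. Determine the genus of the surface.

Every face is a triangle, so 2E = 3·198 = 594, giving E = 297.
χ = V − E + F = 95 − 297 + 198 = -4.
For a closed orientable surface χ = 2 − 2g, so g = (2 − (-4))/2 = 3.

3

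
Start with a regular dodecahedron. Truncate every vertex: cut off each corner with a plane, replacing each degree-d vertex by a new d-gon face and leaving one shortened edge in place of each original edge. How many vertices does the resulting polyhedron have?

The base solid has V = 20, E = 30, F = 12.
Truncation replaces each original edge-end by a new vertex, so V′ = 2E = 60.
Each original edge survives, and each old vertex of degree d contributes d new edges; summing degrees gives Σd = 2E, so E′ = E + 2E = 3E = 90.
Each original face survives and each original vertex becomes one new face: F′ = F + V = 32.

60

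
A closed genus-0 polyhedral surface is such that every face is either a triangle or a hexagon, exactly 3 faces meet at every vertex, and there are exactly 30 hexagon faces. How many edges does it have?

96

Let x be the number of triangles; then F = 30 + x.
Edge–face incidences: 2E = 6·30 + 3·x = 180 + 3x.
Every vertex has degree 3, so 3V = 2E.
Euler: V − E + F = 2 ⇒ (2E)/3 − E + (30 + x) = 2.
Multiply by 6: 2·(2E) − 3·(2E) + 6·(30 + x) = 12, i.e. 180 + 6x − (180 + 3x) = 12.
Collecting terms: 3x = 12, so x = 4.
Then 2E = 180 + 3·4 = 192, so E = 96, V = 2E/3 = 64, F = 30 + 4 = 34.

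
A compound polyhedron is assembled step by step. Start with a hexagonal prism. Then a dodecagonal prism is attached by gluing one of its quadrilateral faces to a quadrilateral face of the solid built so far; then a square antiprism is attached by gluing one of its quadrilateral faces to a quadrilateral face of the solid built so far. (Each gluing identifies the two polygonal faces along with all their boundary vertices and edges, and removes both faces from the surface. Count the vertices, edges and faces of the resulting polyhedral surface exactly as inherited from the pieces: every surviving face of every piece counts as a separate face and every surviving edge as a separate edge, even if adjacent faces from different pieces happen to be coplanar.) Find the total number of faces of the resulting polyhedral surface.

28

A hexagonal prism: V=12, E=18, F=8.
Attach a dodecagonal prism (V=24, E=36, F=14) along a 4-gon: merge 4 vertices and 4 edges, delete both glued faces → V=32, E=50, F=20.
Attach a square antiprism (V=8, E=16, F=10) along a 4-gon: merge 4 vertices and 4 edges, delete both glued faces → V=36, E=62, F=28.
Check: V − E + F = 36 − 62 + 28 = 2.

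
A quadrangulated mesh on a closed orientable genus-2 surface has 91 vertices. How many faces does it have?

χ = 2 − 2·2 = -2, and every face is a square so 4F = 2E.
V − E + F = -2 with E = 4F/2 gives 91 − (4/2 − 1)·F = -2, so F = 93 and E = 186.

93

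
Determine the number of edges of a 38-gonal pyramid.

A pyramid on an n-gon base has one n-gon and n triangles: V = 38 + 1 = 39, E = 2·38 = 76, F = 38 + 1 = 39.

76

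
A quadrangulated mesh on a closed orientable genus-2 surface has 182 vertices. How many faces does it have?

184

χ = 2 − 2·2 = -2, and every face is a square so 4F = 2E.
V − E + F = -2 with E = 4F/2 gives 182 − (4/2 − 1)·F = -2, so F = 184 and E = 368.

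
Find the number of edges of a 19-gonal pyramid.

A pyramid on an n-gon base has one n-gon and n triangles: V = 19 + 1 = 20, E = 2·19 = 38, F = 19 + 1 = 20.

38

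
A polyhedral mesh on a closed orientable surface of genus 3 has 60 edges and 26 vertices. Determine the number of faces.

For a closed orientable surface of genus 3, χ = 2 − 2·3 = -4.
F = -4 − V + E = -4 − 26 + 60 = 30.

30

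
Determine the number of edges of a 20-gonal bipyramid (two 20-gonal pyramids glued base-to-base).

A bipyramid over an n-gon has 2n triangular faces and n + 2 vertices: V = 20 + 2 = 22, E = 3·20 = 60, F = 2·20 = 40.
Check: V − E + F = 22 − 60 + 40 = 2.

60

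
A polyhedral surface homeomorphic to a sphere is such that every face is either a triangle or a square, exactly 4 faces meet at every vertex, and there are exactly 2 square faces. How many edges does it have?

Let x be the number of triangles; then F = 2 + x.
Edge–face incidences: 2E = 4·2 + 3·x = 8 + 3x.
Every vertex has degree 4, so 4V = 2E.
Euler: V − E + F = 2 ⇒ (2E)/4 − E + (2 + x) = 2.
Multiply by 8: 2·(2E) − 4·(2E) + 8·(2 + x) = 16, i.e. 16 + 8x − 2·(8 + 3x) = 16.
Collecting terms: 2x = 16, so x = 8.
Then 2E = 8 + 3·8 = 32, so E = 16, V = 2E/4 = 8, F = 2 + 8 = 10.

16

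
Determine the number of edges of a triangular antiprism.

12

An antiprism on an n-gon has two n-gon caps and 2n triangles: V = 2·3 = 6, E = 4·3 = 12, F = 2·3 + 2 = 8.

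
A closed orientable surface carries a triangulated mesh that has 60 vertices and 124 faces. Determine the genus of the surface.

2

Every face is a triangle, so 2E = 3·124 = 372, giving E = 186.
χ = V − E + F = 60 − 186 + 124 = -2.
For a closed orientable surface χ = 2 − 2g, so g = (2 − (-2))/2 = 2.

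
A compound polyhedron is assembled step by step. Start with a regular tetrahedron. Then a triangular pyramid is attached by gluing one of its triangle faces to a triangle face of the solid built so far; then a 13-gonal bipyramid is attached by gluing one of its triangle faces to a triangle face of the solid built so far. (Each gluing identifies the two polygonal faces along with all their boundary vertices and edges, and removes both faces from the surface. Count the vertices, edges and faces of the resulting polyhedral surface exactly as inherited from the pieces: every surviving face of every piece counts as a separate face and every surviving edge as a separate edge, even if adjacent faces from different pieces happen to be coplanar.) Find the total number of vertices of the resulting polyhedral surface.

17

A regular tetrahedron: V=4, E=6, F=4.
Attach a triangular pyramid (V=4, E=6, F=4) along a 3-gon: merge 3 vertices and 3 edges, delete both glued faces → V=5, E=9, F=6.
Attach a 13-gonal bipyramid (V=15, E=39, F=26) along a 3-gon: merge 3 vertices and 3 edges, delete both glued faces → V=17, E=45, F=30.
Check: V − E + F = 17 − 45 + 30 = 2.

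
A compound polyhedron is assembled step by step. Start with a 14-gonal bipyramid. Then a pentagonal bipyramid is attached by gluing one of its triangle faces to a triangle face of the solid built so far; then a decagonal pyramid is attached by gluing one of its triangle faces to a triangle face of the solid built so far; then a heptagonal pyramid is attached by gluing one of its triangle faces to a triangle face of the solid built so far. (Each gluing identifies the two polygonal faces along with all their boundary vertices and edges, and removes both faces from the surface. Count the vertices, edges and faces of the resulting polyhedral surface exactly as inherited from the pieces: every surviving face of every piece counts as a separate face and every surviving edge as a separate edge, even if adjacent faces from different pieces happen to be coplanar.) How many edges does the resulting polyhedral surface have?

82

A 14-gonal bipyramid: V=16, E=42, F=28.
Attach a pentagonal bipyramid (V=7, E=15, F=10) along a 3-gon: merge 3 vertices and 3 edges, delete both glued faces → V=20, E=54, F=36.
Attach a decagonal pyramid (V=11, E=20, F=11) along a 3-gon: merge 3 vertices and 3 edges, delete both glued faces → V=28, E=71, F=45.
Attach a heptagonal pyramid (V=8, E=14, F=8) along a 3-gon: merge 3 vertices and 3 edges, delete both glued faces → V=33, E=82, F=51.
Check: V − E + F = 33 − 82 + 51 = 2.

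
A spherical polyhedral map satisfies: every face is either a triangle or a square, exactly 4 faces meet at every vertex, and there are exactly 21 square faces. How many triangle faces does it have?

8

Let x be the number of triangles; then F = 21 + x.
Edge–face incidences: 2E = 4·21 + 3·x = 84 + 3x.
Every vertex has degree 4, so 4V = 2E.
Euler: V − E + F = 2 ⇒ (2E)/4 − E + (21 + x) = 2.
Multiply by 8: 2·(2E) − 4·(2E) + 8·(21 + x) = 16, i.e. 168 + 8x − 2·(84 + 3x) = 16.
Collecting terms: 2x = 16, so x = 8.
Then 2E = 84 + 3·8 = 108, so E = 54, V = 2E/4 = 27, F = 21 + 8 = 29.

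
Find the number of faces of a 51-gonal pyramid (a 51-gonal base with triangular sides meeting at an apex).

52

A pyramid on an n-gon base has one n-gon and n triangles: V = 51 + 1 = 52, E = 2·51 = 102, F = 51 + 1 = 52.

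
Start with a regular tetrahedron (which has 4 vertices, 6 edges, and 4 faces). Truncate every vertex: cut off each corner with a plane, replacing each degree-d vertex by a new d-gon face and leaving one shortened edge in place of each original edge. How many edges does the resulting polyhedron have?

18

Truncation replaces each original edge-end by a new vertex, so V′ = 2E = 12.
Each original edge survives, and each old vertex of degree d contributes d new edges; summing degrees gives Σd = 2E, so E′ = E + 2E = 3E = 18.
Each original face survives and each original vertex becomes one new face: F′ = F + V = 8.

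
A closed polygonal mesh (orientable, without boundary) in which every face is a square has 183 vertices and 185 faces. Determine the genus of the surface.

2

Every face is a square, so 2E = 4·185 = 740, giving E = 370.
χ = V − E + F = 183 − 370 + 185 = -2.
For a closed orientable surface χ = 2 − 2g, so g = (2 − (-2))/2 = 2.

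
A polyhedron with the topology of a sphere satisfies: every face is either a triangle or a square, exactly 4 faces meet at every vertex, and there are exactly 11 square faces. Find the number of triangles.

Let x be the number of triangles; then F = 11 + x.
Edge–face incidences: 2E = 4·11 + 3·x = 44 + 3x.
Every vertex has degree 4, so 4V = 2E.
Euler: V − E + F = 2 ⇒ (2E)/4 − E + (11 + x) = 2.
Multiply by 8: 2·(2E) − 4·(2E) + 8·(11 + x) = 16, i.e. 88 + 8x − 2·(44 + 3x) = 16.
Collecting terms: 2x = 16, so x = 8.
Then 2E = 44 + 3·8 = 68, so E = 34, V = 2E/4 = 17, F = 11 + 8 = 19.

8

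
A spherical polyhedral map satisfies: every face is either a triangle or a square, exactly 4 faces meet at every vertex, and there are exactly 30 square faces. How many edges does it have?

72

Let x be the number of triangles; then F = 30 + x.
Edge–face incidences: 2E = 4·30 + 3·x = 120 + 3x.
Every vertex has degree 4, so 4V = 2E.
Euler: V − E + F = 2 ⇒ (2E)/4 − E + (30 + x) = 2.
Multiply by 8: 2·(2E) − 4·(2E) + 8·(30 + x) = 16, i.e. 240 + 8x − 2·(120 + 3x) = 16.
Collecting terms: 2x = 16, so x = 8.
Then 2E = 120 + 3·8 = 144, so E = 72, V = 2E/4 = 36, F = 30 + 8 = 38.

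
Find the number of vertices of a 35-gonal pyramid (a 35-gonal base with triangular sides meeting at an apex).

36

A pyramid on an n-gon base has one n-gon and n triangles: V = 35 + 1 = 36, E = 2·35 = 70, F = 35 + 1 = 36.
Check: V − E + F = 36 − 70 + 36 = 2.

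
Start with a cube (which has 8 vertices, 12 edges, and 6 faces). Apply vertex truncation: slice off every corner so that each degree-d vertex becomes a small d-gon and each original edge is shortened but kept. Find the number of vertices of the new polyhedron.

Truncation replaces each original edge-end by a new vertex, so V′ = 2E = 24.
Each original edge survives, and each old vertex of degree d contributes d new edges; summing degrees gives Σd = 2E, so E′ = E + 2E = 3E = 36.
Each original face survives and each original vertex becomes one new face: F′ = F + V = 14.

24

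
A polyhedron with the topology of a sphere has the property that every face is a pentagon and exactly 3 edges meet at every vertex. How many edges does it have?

30

Each face has 5 edges and each edge borders two faces, so 2E = 5F.
Each vertex has degree 3, so 3V = 2E and hence V = 5F/3.
Euler: V − E + F = 2 ⇒ (5F/3) − (5F/2) + F = 2.
Multiply by 6: (10 − 15 + 6)F = 12, i.e. 1F = 12.
So F = 12, E = 5·12/2 = 30, V = 5·12/3 = 20.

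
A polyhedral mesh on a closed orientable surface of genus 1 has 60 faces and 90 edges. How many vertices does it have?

For a closed orientable surface of genus 1, χ = 2 − 2·1 = 0.
V = 0 + E − F = 0 + 90 − 60 = 30.

30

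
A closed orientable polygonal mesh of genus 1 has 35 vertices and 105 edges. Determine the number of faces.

70

For a closed orientable surface of genus 1, χ = 2 − 2·1 = 0.
F = 0 − V + E = 0 − 35 + 105 = 70.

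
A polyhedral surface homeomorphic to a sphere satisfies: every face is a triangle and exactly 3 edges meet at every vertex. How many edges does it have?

Each face has 3 edges and each edge borders two faces, so 2E = 3F.
Each vertex has degree 3, so 3V = 2E and hence V = 3F/3.
Euler: V − E + F = 2 ⇒ (3F/3) − (3F/2) + F = 2.
Multiply by 6: (6 − 9 + 6)F = 12, i.e. 3F = 12.
So F = 4, E = 3·4/2 = 6, V = 3·4/3 = 4.

6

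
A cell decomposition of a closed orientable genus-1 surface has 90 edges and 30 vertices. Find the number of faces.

For a closed orientable surface of genus 1, χ = 2 − 2·1 = 0.
F = 0 − V + E = 0 − 30 + 90 = 60.

60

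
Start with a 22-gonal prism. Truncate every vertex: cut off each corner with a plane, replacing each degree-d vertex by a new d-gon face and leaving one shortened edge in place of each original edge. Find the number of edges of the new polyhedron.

198

The base solid has V = 44, E = 66, F = 24.
Truncation replaces each original edge-end by a new vertex, so V′ = 2E = 132.
Each original edge survives, and each old vertex of degree d contributes d new edges; summing degrees gives Σd = 2E, so E′ = E + 2E = 3E = 198.
Each original face survives and each original vertex becomes one new face: F′ = F + V = 68.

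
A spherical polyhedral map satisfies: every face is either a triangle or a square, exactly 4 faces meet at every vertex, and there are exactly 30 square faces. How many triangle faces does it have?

Let x be the number of triangles; then F = 30 + x.
Edge–face incidences: 2E = 4·30 + 3·x = 120 + 3x.
Every vertex has degree 4, so 4V = 2E.
Euler: V − E + F = 2 ⇒ (2E)/4 − E + (30 + x) = 2.
Multiply by 8: 2·(2E) − 4·(2E) + 8·(30 + x) = 16, i.e. 240 + 8x − 2·(120 + 3x) = 16.
Collecting terms: 2x = 16, so x = 8.
Then 2E = 120 + 3·8 = 144, so E = 72, V = 2E/4 = 36, F = 30 + 8 = 38.

8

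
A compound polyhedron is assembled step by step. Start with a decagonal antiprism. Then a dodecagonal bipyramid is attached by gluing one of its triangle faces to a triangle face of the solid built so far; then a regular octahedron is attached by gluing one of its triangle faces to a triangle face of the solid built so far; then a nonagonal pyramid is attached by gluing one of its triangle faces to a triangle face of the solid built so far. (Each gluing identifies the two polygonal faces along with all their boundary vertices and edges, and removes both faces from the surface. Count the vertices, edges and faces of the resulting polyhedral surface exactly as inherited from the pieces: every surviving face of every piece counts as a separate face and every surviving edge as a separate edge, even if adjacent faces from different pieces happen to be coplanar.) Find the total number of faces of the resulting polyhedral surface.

A decagonal antiprism: V=20, E=40, F=22.
Attach a dodecagonal bipyramid (V=14, E=36, F=24) along a 3-gon: merge 3 vertices and 3 edges, delete both glued faces → V=31, E=73, F=44.
Attach a regular octahedron (V=6, E=12, F=8) along a 3-gon: merge 3 vertices and 3 edges, delete both glued faces → V=34, E=82, F=50.
Attach a nonagonal pyramid (V=10, E=18, F=10) along a 3-gon: merge 3 vertices and 3 edges, delete both glued faces → V=41, E=97, F=58.
Check: V − E + F = 41 − 97 + 58 = 2.

58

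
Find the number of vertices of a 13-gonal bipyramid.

A bipyramid over an n-gon has 2n triangular faces and n + 2 vertices: V = 13 + 2 = 15, E = 3·13 = 39, F = 2·13 = 26.

15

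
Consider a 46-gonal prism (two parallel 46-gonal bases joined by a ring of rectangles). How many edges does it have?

138

A prism on an n-gon has two n-gon bases and n rectangular sides: V = 2·46 = 92, E = 3·46 = 138, F = 46 + 2 = 48.
Check: V − E + F = 92 − 138 + 48 = 2.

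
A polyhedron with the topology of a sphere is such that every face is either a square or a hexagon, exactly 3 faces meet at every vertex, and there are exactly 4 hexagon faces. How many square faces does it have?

6

Let x be the number of squares; then F = 4 + x.
Edge–face incidences: 2E = 6·4 + 4·x = 24 + 4x.
Every vertex has degree 3, so 3V = 2E.
Euler: V − E + F = 2 ⇒ (2E)/3 − E + (4 + x) = 2.
Multiply by 6: 2·(2E) − 3·(2E) + 6·(4 + x) = 12, i.e. 24 + 6x − (24 + 4x) = 12.
Collecting terms: 2x = 12, so x = 6.
Then 2E = 24 + 4·6 = 48, so E = 24, V = 2E/3 = 16, F = 4 + 6 = 10.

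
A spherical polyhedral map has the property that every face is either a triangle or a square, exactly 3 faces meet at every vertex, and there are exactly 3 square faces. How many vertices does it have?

Let x be the number of triangles; then F = 3 + x.
Edge–face incidences: 2E = 4·3 + 3·x = 12 + 3x.
Every vertex has degree 3, so 3V = 2E.
Euler: V − E + F = 2 ⇒ (2E)/3 − E + (3 + x) = 2.
Multiply by 6: 2·(2E) − 3·(2E) + 6·(3 + x) = 12, i.e. 18 + 6x − (12 + 3x) = 12.
Collecting terms: 3x + 6 = 12, so 3x = 6, so x = 2.
Then 2E = 12 + 3·2 = 18, so E = 9, V = 2E/3 = 6, F = 3 + 2 = 5.

6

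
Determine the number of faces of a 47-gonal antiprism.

An antiprism on an n-gon has two n-gon caps and 2n triangles: V = 2·47 = 94, E = 4·47 = 188, F = 2·47 + 2 = 96.
Check: V − E + F = 94 − 188 + 96 = 2.

96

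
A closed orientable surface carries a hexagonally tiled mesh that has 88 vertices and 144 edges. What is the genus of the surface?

Every face is a hexagon and each edge borders two faces, so 6F = 2·144, giving F = 48.
χ = V − E + F = 88 − 144 + 48 = -8.
For a closed orientable surface χ = 2 − 2g, so g = (2 − (-8))/2 = 5.

5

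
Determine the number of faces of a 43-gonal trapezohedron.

86

The n-trapezohedron (dual of the n-antiprism) has V = 2·43 + 2 = 88, E = 4·43 = 172, F = 2·43 = 86.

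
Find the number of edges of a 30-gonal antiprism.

An antiprism on an n-gon has two n-gon caps and 2n triangles: V = 2·30 = 60, E = 4·30 = 120, F = 2·30 + 2 = 62.

120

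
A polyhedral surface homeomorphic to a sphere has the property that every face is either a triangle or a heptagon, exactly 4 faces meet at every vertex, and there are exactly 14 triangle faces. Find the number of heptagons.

Let x be the number of heptagons; then F = 14 + x.
Edge–face incidences: 2E = 3·14 + 7·x = 42 + 7x.
Every vertex has degree 4, so 4V = 2E.
Euler: V − E + F = 2 ⇒ (2E)/4 − E + (14 + x) = 2.
Multiply by 8: 2·(2E) − 4·(2E) + 8·(14 + x) = 16, i.e. 112 + 8x − 2·(42 + 7x) = 16.
Collecting terms: −6x + 28 = 16, so −6x = −12, so x = 2.
Then 2E = 42 + 7·2 = 56, so E = 28, V = 2E/4 = 14, F = 14 + 2 = 16.

2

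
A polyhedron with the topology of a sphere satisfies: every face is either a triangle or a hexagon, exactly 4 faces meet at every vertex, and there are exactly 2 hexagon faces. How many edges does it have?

24

Let x be the number of triangles; then F = 2 + x.
Edge–face incidences: 2E = 6·2 + 3·x = 12 + 3x.
Every vertex has degree 4, so 4V = 2E.
Euler: V − E + F = 2 ⇒ (2E)/4 − E + (2 + x) = 2.
Multiply by 8: 2·(2E) − 4·(2E) + 8·(2 + x) = 16, i.e. 16 + 8x − 2·(12 + 3x) = 16.
Collecting terms: 2x − 8 = 16, so 2x = 24, so x = 12.
Then 2E = 12 + 3·12 = 48, so E = 24, V = 2E/4 = 12, F = 2 + 12 = 14.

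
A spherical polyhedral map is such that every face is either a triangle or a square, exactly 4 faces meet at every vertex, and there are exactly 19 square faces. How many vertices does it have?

Let x be the number of triangles; then F = 19 + x.
Edge–face incidences: 2E = 4·19 + 3·x = 76 + 3x.
Every vertex has degree 4, so 4V = 2E.
Euler: V − E + F = 2 ⇒ (2E)/4 − E + (19 + x) = 2.
Multiply by 8: 2·(2E) − 4·(2E) + 8·(19 + x) = 16, i.e. 152 + 8x − 2·(76 + 3x) = 16.
Collecting terms: 2x = 16, so x = 8.
Then 2E = 76 + 3·8 = 100, so E = 50, V = 2E/4 = 25, F = 19 + 8 = 27.

25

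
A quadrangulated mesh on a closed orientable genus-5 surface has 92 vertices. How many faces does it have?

χ = 2 − 2·5 = -8, and every face is a square so 4F = 2E.
V − E + F = -8 with E = 4F/2 gives 92 − (4/2 − 1)·F = -8, so F = 100 and E = 200.

100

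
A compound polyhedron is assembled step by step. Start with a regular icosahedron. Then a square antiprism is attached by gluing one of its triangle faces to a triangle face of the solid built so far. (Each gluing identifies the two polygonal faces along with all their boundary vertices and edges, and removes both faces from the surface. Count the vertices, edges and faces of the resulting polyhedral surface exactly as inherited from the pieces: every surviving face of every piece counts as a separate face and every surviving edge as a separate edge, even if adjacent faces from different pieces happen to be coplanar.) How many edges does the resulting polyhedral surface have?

A regular icosahedron: V=12, E=30, F=20.
Attach a square antiprism (V=8, E=16, F=10) along a 3-gon: merge 3 vertices and 3 edges, delete both glued faces → V=17, E=43, F=28.
Check: V − E + F = 17 − 43 + 28 = 2.

43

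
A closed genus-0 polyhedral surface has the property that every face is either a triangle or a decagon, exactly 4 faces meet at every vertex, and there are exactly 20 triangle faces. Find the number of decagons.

Let x be the number of decagons; then F = 20 + x.
Edge–face incidences: 2E = 3·20 + 10·x = 60 + 10x.
Every vertex has degree 4, so 4V = 2E.
Euler: V − E + F = 2 ⇒ (2E)/4 − E + (20 + x) = 2.
Multiply by 8: 2·(2E) − 4·(2E) + 8·(20 + x) = 16, i.e. 160 + 8x − 2·(60 + 10x) = 16.
Collecting terms: −12x + 40 = 16, so −12x = −24, so x = 2.
Then 2E = 60 + 10·2 = 80, so E = 40, V = 2E/4 = 20, F = 20 + 2 = 22.

2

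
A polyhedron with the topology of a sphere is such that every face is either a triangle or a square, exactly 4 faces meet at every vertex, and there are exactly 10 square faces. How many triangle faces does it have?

8

Let x be the number of triangles; then F = 10 + x.
Edge–face incidences: 2E = 4·10 + 3·x = 40 + 3x.
Every vertex has degree 4, so 4V = 2E.
Euler: V − E + F = 2 ⇒ (2E)/4 − E + (10 + x) = 2.
Multiply by 8: 2·(2E) − 4·(2E) + 8·(10 + x) = 16, i.e. 80 + 8x − 2·(40 + 3x) = 16.
Collecting terms: 2x = 16, so x = 8.
Then 2E = 40 + 3·8 = 64, so E = 32, V = 2E/4 = 16, F = 10 + 8 = 18.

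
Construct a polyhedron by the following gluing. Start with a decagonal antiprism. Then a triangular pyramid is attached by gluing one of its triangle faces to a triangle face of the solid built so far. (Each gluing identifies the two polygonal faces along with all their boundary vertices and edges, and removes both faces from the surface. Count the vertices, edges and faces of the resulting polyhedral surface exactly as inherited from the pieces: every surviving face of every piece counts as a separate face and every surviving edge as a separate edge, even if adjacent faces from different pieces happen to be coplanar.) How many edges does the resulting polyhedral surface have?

A decagonal antiprism: V=20, E=40, F=22.
Attach a triangular pyramid (V=4, E=6, F=4) along a 3-gon: merge 3 vertices and 3 edges, delete both glued faces → V=21, E=43, F=24.
Check: V − E + F = 21 − 43 + 24 = 2.

43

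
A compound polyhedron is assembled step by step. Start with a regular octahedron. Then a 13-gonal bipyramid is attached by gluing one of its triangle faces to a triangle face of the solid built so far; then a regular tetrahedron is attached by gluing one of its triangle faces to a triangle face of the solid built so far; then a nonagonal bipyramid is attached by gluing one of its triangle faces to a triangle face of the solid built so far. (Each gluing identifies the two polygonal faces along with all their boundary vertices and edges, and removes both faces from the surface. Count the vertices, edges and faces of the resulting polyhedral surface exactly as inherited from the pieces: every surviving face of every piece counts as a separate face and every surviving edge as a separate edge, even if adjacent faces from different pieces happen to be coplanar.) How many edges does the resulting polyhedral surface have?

75

A regular octahedron: V=6, E=12, F=8.
Attach a 13-gonal bipyramid (V=15, E=39, F=26) along a 3-gon: merge 3 vertices and 3 edges, delete both glued faces → V=18, E=48, F=32.
Attach a regular tetrahedron (V=4, E=6, F=4) along a 3-gon: merge 3 vertices and 3 edges, delete both glued faces → V=19, E=51, F=34.
Attach a nonagonal bipyramid (V=11, E=27, F=18) along a 3-gon: merge 3 vertices and 3 edges, delete both glued faces → V=27, E=75, F=50.
Check: V − E + F = 27 − 75 + 50 = 2.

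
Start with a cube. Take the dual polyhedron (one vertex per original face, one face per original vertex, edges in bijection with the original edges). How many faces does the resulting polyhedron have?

8

The base solid has V = 8, E = 12, F = 6.
The dual swaps V and F and preserves E: V′ = F = 6, E′ = E = 12, F′ = V = 8.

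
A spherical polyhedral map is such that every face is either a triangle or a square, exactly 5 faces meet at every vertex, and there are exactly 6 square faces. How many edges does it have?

Let x be the number of triangles; then F = 6 + x.
Edge–face incidences: 2E = 4·6 + 3·x = 24 + 3x.
Every vertex has degree 5, so 5V = 2E.
Euler: V − E + F = 2 ⇒ (2E)/5 − E + (6 + x) = 2.
Multiply by 10: 2·(2E) − 5·(2E) + 10·(6 + x) = 20, i.e. 60 + 10x − 3·(24 + 3x) = 20.
Collecting terms: x − 12 = 20, so x = 32.
Then 2E = 24 + 3·32 = 120, so E = 60, V = 2E/5 = 24, F = 6 + 32 = 38.

60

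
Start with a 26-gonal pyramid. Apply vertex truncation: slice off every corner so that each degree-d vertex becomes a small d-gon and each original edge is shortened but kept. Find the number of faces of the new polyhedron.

The base solid has V = 27, E = 52, F = 27.
Truncation replaces each original edge-end by a new vertex, so V′ = 2E = 104.
Each original edge survives, and each old vertex of degree d contributes d new edges; summing degrees gives Σd = 2E, so E′ = E + 2E = 3E = 156.
Each original face survives and each original vertex becomes one new face: F′ = F + V = 54.

54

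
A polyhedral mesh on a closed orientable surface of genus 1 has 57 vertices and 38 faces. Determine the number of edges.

95

For a closed orientable surface of genus 1, χ = 2 − 2·1 = 0.
E = V + F − (0) = 57 + 38 − (0) = 95.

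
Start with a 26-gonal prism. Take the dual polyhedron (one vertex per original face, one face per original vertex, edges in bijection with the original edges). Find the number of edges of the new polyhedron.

The base solid has V = 52, E = 78, F = 28.
The dual swaps V and F and preserves E: V′ = F = 28, E′ = E = 78, F′ = V = 52.

78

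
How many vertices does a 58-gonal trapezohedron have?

The n-trapezohedron (dual of the n-antiprism) has V = 2·58 + 2 = 118, E = 4·58 = 232, F = 2·58 = 116.

118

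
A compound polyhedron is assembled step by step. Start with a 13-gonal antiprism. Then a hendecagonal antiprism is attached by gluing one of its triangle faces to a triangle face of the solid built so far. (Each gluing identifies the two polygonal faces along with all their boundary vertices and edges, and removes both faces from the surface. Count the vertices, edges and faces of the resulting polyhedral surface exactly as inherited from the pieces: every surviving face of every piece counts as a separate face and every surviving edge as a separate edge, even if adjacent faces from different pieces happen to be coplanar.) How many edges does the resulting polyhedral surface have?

93

A 13-gonal antiprism: V=26, E=52, F=28.
Attach a hendecagonal antiprism (V=22, E=44, F=24) along a 3-gon: merge 3 vertices and 3 edges, delete both glued faces → V=45, E=93, F=50.
Check: V − E + F = 45 − 93 + 50 = 2.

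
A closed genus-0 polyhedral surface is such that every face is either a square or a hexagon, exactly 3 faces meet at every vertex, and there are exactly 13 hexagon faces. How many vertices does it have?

Let x be the number of squares; then F = 13 + x.
Edge–face incidences: 2E = 6·13 + 4·x = 78 + 4x.
Every vertex has degree 3, so 3V = 2E.
Euler: V − E + F = 2 ⇒ (2E)/3 − E + (13 + x) = 2.
Multiply by 6: 2·(2E) − 3·(2E) + 6·(13 + x) = 12, i.e. 78 + 6x − (78 + 4x) = 12.
Collecting terms: 2x = 12, so x = 6.
Then 2E = 78 + 4·6 = 102, so E = 51, V = 2E/3 = 34, F = 13 + 6 = 19.

34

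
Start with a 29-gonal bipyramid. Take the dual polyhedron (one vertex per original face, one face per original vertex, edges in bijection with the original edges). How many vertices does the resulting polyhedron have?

58

The base solid has V = 31, E = 87, F = 58.
The dual swaps V and F and preserves E: V′ = F = 58, E′ = E = 87, F′ = V = 31.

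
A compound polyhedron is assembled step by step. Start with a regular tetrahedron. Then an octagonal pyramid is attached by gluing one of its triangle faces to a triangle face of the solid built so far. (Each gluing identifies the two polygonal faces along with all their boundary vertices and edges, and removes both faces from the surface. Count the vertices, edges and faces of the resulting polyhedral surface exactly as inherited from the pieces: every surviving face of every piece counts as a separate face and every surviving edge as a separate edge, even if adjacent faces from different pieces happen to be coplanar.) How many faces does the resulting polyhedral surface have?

A regular tetrahedron: V=4, E=6, F=4.
Attach an octagonal pyramid (V=9, E=16, F=9) along a 3-gon: merge 3 vertices and 3 edges, delete both glued faces → V=10, E=19, F=11.
Check: V − E + F = 10 − 19 + 11 = 2.

11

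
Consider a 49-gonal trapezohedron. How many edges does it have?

The n-trapezohedron (dual of the n-antiprism) has V = 2·49 + 2 = 100, E = 4·49 = 196, F = 2·49 = 98.

196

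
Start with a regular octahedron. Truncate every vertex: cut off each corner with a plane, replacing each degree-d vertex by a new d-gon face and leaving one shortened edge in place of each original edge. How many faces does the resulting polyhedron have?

The base solid has V = 6, E = 12, F = 8.
Truncation replaces each original edge-end by a new vertex, so V′ = 2E = 24.
Each original edge survives, and each old vertex of degree d contributes d new edges; summing degrees gives Σd = 2E, so E′ = E + 2E = 3E = 36.
Each original face survives and each original vertex becomes one new face: F′ = F + V = 14.

14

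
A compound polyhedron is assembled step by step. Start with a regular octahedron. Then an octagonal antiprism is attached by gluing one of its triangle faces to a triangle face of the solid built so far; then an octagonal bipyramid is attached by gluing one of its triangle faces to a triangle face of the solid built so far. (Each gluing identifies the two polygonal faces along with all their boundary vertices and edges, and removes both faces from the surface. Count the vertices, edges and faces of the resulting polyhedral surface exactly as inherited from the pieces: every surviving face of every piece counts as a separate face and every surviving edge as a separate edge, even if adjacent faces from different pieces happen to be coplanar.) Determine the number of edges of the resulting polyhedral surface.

A regular octahedron: V=6, E=12, F=8.
Attach an octagonal antiprism (V=16, E=32, F=18) along a 3-gon: merge 3 vertices and 3 edges, delete both glued faces → V=19, E=41, F=24.
Attach an octagonal bipyramid (V=10, E=24, F=16) along a 3-gon: merge 3 vertices and 3 edges, delete both glued faces → V=26, E=62, F=38.
Check: V − E + F = 26 − 62 + 38 = 2.

62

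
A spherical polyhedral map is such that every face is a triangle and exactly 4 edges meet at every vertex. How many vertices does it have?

Each face has 3 edges and each edge borders two faces, so 2E = 3F.
Each vertex has degree 4, so 4V = 2E and hence V = 3F/4.
Euler: V − E + F = 2 ⇒ (3F/4) − (3F/2) + F = 2.
Multiply by 8: (6 − 12 + 8)F = 16, i.e. 2F = 16.
So F = 8, E = 3·8/2 = 12, V = 3·8/4 = 6.

6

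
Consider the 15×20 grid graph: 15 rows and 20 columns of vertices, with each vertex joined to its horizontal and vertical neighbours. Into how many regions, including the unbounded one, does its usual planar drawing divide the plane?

267

The grid has V = 15·20 = 300 vertices and E = 15·19 + 20·14 = 565 edges.
F = 2 − V + E = 2 − 300 + 565 = 267.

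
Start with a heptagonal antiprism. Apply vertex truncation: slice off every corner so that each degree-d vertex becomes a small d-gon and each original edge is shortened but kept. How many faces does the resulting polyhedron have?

The base solid has V = 14, E = 28, F = 16.
Truncation replaces each original edge-end by a new vertex, so V′ = 2E = 56.
Each original edge survives, and each old vertex of degree d contributes d new edges; summing degrees gives Σd = 2E, so E′ = E + 2E = 3E = 84.
Each original face survives and each original vertex becomes one new face: F′ = F + V = 30.

30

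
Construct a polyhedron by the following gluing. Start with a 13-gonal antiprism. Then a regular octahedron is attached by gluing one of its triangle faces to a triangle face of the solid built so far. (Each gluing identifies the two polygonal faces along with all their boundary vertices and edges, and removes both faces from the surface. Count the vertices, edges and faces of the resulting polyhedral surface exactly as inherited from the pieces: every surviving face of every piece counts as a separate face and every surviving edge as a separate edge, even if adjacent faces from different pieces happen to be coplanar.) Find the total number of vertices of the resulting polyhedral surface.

29

A 13-gonal antiprism: V=26, E=52, F=28.
Attach a regular octahedron (V=6, E=12, F=8) along a 3-gon: merge 3 vertices and 3 edges, delete both glued faces → V=29, E=61, F=34.
Check: V − E + F = 29 − 61 + 34 = 2.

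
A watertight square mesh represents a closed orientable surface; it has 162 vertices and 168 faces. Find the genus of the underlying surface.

4

Every face is a square, so 2E = 4·168 = 672, giving E = 336.
χ = V − E + F = 162 − 336 + 168 = -6.
For a closed orientable surface χ = 2 − 2g, so g = (2 − (-6))/2 = 4.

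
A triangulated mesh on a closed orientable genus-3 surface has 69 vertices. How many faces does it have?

146

χ = 2 − 2·3 = -4, and every face is a triangle so 3F = 2E.
V − E + F = -4 with E = 3F/2 gives 69 − (3/2 − 1)·F = -4, so F = 146 and E = 219.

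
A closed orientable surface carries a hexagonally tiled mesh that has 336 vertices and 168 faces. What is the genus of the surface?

Every face is a hexagon, so 2E = 6·168 = 1008, giving E = 504.
χ = V − E + F = 336 − 504 + 168 = 0.
For a closed orientable surface χ = 2 − 2g, so g = (2 − (0))/2 = 1.

1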